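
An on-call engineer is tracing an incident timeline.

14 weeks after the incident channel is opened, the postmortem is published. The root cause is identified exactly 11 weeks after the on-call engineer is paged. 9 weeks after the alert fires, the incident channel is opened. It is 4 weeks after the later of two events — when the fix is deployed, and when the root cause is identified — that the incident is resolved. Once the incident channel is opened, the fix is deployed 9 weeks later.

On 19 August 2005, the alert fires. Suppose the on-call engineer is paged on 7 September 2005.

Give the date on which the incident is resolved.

20 January 2006

The alert fires: Aug 19, 2005.
The incident channel is opened: Aug 19, 2005 + 9 weeks = Oct 21, 2005.
The fix is deployed: Oct 21, 2005 + 9 weeks = Dec 23, 2005.
The on-call engineer is paged: Sep 7, 2005.
The root cause is identified: Sep 7, 2005 + 11 weeks = Nov 23, 2005.
Both prerequisites met — the fix is deployed (Dec 23, 2005), the root cause is identified (Nov 23, 2005); the later is Dec 23, 2005.
The incident is resolved: Dec 23, 2005 + 4 weeks = Jan 20, 2006.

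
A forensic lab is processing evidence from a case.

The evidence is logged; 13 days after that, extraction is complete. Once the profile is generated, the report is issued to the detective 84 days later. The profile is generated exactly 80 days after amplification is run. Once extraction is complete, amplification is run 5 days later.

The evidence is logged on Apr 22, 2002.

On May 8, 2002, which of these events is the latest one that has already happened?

The evidence is logged: Apr 22, 2002.
Extraction is complete: Apr 22, 2002 + 13 days = May 5, 2002.
Amplification is run: May 5, 2002 + 5 days = May 10, 2002.
The profile is generated: May 10, 2002 + 80 days = Jul 29, 2002.
The report is issued to the detective: Jul 29, 2002 + 84 days = Oct 21, 2002.
May 8, 2002 falls between when extraction is complete (May 5, 2002) and when amplification is run (May 10, 2002).

Extraction is complete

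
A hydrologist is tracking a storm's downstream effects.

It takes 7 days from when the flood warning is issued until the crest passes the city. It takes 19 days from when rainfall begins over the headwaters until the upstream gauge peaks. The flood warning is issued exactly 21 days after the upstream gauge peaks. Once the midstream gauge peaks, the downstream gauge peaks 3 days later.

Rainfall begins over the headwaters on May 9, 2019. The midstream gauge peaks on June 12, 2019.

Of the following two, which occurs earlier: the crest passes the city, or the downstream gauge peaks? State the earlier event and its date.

The downstream gauge peaks — June 15, 2019

Rainfall begins over the headwaters: May 9, 2019.
The upstream gauge peaks: May 9, 2019 + 19 days = May 28, 2019.
The flood warning is issued: May 28, 2019 + 21 days = Jun 18, 2019.
The crest passes the city: Jun 18, 2019 + 7 days = Jun 25, 2019.
The midstream gauge peaks: Jun 12, 2019.
The downstream gauge peaks: Jun 12, 2019 + 3 days = Jun 15, 2019.
Comparing: the crest passes the city on Jun 25, 2019 vs the downstream gauge peaks on Jun 15, 2019. Earlier: the downstream gauge peaks.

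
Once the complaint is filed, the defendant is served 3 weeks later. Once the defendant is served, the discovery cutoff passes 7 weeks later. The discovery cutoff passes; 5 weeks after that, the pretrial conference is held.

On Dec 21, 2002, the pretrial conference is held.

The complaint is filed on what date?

Sep 7, 2002

The pretrial conference is held: Dec 21, 2002.
The discovery cutoff passes: Dec 21, 2002 − 5 weeks = Nov 16, 2002.
The defendant is served: Nov 16, 2002 − 7 weeks = Sep 28, 2002.
The complaint is filed: Sep 28, 2002 − 3 weeks = Sep 7, 2002.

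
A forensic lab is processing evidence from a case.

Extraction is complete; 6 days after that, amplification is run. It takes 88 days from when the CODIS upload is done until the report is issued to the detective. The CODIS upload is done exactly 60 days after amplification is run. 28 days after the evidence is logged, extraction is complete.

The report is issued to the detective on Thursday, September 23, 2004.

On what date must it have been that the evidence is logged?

Thursday, March 25, 2004

The report is issued to the detective: Sep 23, 2004.
The CODIS upload is done: Sep 23, 2004 − 88 days = Jun 27, 2004.
Amplification is run: Jun 27, 2004 − 60 days = Apr 28, 2004.
Extraction is complete: Apr 28, 2004 − 6 days = Apr 22, 2004.
The evidence is logged: Apr 22, 2004 − 28 days = Mar 25, 2004.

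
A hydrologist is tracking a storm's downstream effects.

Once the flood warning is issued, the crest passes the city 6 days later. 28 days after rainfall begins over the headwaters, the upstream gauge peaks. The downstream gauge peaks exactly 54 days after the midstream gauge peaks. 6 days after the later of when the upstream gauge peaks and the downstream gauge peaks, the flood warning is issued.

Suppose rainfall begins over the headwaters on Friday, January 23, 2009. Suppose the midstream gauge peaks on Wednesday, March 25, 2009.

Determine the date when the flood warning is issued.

Sunday, May 24, 2009

Rainfall begins over the headwaters: Jan 23, 2009.
The upstream gauge peaks: Jan 23, 2009 + 28 days = Feb 20, 2009.
The midstream gauge peaks: Mar 25, 2009.
The downstream gauge peaks: Mar 25, 2009 + 54 days = May 18, 2009.
Both prerequisites met — the upstream gauge peaks (Feb 20, 2009), the downstream gauge peaks (May 18, 2009); the later is May 18, 2009.
The flood warning is issued: May 18, 2009 + 6 days = May 24, 2009.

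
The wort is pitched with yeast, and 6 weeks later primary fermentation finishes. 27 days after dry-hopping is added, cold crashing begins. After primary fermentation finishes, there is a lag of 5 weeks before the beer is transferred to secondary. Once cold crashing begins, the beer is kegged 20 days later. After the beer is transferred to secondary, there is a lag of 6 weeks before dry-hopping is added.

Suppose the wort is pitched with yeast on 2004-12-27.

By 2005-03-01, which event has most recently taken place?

Primary fermentation finishes

The wort is pitched with yeast: Dec 27, 2004.
Primary fermentation finishes: Dec 27, 2004 + 6 weeks = Feb 7, 2005.
The beer is transferred to secondary: Feb 7, 2005 + 5 weeks = Mar 14, 2005.
Dry-hopping is added: Mar 14, 2005 + 6 weeks = Apr 25, 2005.
Cold crashing begins: Apr 25, 2005 + 27 days = May 22, 2005.
The beer is kegged: May 22, 2005 + 20 days = Jun 11, 2005.
Mar 1, 2005 falls between when primary fermentation finishes (Feb 7, 2005) and when the beer is transferred to secondary (Mar 14, 2005).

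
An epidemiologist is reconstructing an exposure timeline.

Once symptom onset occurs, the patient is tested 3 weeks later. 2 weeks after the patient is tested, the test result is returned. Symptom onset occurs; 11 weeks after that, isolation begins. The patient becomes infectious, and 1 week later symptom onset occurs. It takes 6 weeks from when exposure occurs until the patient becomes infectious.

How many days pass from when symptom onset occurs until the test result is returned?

35 days

Causal path: symptom onset occurs → the patient is tested → the test result is returned.
Total delay along the path: 3 + 2 weeks = 5 weeks = 35 days.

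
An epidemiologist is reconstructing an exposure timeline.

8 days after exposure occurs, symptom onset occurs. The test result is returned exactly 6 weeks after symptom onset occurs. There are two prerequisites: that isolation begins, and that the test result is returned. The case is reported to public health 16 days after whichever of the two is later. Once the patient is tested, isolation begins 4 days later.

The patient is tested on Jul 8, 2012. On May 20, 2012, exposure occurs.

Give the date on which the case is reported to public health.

Jul 28, 2012

The patient is tested: Jul 8, 2012.
Isolation begins: Jul 8, 2012 + 4 days = Jul 12, 2012.
Exposure occurs: May 20, 2012.
Symptom onset occurs: May 20, 2012 + 8 days = May 28, 2012.
The test result is returned: May 28, 2012 + 6 weeks = Jul 9, 2012.
Both prerequisites met — isolation begins (Jul 12, 2012), the test result is returned (Jul 9, 2012); the later is Jul 12, 2012.
The case is reported to public health: Jul 12, 2012 + 16 days = Jul 28, 2012.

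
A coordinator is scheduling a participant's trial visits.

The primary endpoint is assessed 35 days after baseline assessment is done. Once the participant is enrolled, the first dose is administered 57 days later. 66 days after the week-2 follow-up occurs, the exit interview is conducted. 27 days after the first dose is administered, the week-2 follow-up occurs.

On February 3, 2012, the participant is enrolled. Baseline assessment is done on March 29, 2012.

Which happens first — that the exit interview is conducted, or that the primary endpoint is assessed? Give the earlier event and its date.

The primary endpoint is assessed — May 3, 2012

The participant is enrolled: Feb 3, 2012.
The first dose is administered: Feb 3, 2012 + 57 days = Mar 31, 2012.
The week-2 follow-up occurs: Mar 31, 2012 + 27 days = Apr 27, 2012.
The exit interview is conducted: Apr 27, 2012 + 66 days = Jul 2, 2012.
Baseline assessment is done: Mar 29, 2012.
The primary endpoint is assessed: Mar 29, 2012 + 35 days = May 3, 2012.
Comparing: the exit interview is conducted on Jul 2, 2012 vs the primary endpoint is assessed on May 3, 2012. Earlier: the primary endpoint is assessed.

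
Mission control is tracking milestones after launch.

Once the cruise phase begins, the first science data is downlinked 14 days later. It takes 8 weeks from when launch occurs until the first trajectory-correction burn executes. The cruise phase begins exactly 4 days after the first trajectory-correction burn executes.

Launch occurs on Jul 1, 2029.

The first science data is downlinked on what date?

Sep 13, 2029

Launch occurs: Jul 1, 2029.
The first trajectory-correction burn executes: Jul 1, 2029 + 8 weeks = Aug 26, 2029.
The cruise phase begins: Aug 26, 2029 + 4 days = Aug 30, 2029.
The first science data is downlinked: Aug 30, 2029 + 14 days = Sep 13, 2029.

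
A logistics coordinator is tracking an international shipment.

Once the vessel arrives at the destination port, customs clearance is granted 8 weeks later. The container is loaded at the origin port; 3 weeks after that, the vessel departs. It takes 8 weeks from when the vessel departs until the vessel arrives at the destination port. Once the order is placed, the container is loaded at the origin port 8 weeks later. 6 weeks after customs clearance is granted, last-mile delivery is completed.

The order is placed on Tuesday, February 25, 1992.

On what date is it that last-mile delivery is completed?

The order is placed: Feb 25, 1992.
The container is loaded at the origin port: Feb 25, 1992 + 8 weeks = Apr 21, 1992.
The vessel departs: Apr 21, 1992 + 3 weeks = May 12, 1992.
The vessel arrives at the destination port: May 12, 1992 + 8 weeks = Jul 7, 1992.
Customs clearance is granted: Jul 7, 1992 + 8 weeks = Sep 1, 1992.
Last-mile delivery is completed: Sep 1, 1992 + 6 weeks = Oct 13, 1992.

Tuesday, October 13, 1992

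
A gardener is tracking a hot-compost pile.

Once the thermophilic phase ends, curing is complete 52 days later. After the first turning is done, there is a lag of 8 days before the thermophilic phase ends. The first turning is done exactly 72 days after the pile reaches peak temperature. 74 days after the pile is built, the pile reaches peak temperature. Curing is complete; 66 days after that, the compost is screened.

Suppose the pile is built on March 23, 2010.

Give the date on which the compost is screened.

December 20, 2010

The pile is built: Mar 23, 2010.
The pile reaches peak temperature: Mar 23, 2010 + 74 days = Jun 5, 2010.
The first turning is done: Jun 5, 2010 + 72 days = Aug 16, 2010.
The thermophilic phase ends: Aug 16, 2010 + 8 days = Aug 24, 2010.
Curing is complete: Aug 24, 2010 + 52 days = Oct 15, 2010.
The compost is screened: Oct 15, 2010 + 66 days = Dec 20, 2010.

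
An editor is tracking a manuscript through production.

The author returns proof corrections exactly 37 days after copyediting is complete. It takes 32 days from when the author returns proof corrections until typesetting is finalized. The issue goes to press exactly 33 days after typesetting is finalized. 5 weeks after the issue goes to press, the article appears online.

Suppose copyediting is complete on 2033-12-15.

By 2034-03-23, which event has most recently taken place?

Copyediting is complete: Dec 15, 2033.
The author returns proof corrections: Dec 15, 2033 + 37 days = Jan 21, 2034.
Typesetting is finalized: Jan 21, 2034 + 32 days = Feb 22, 2034.
The issue goes to press: Feb 22, 2034 + 33 days = Mar 27, 2034.
The article appears online: Mar 27, 2034 + 5 weeks = May 1, 2034.
Mar 23, 2034 falls between when typesetting is finalized (Feb 22, 2034) and when the issue goes to press (Mar 27, 2034).

Typesetting is finalized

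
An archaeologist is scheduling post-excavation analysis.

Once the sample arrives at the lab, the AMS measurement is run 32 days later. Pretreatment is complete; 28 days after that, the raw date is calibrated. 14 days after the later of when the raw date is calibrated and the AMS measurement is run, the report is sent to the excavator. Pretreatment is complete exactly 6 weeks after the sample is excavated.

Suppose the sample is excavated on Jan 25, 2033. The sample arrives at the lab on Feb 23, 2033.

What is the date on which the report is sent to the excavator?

The sample is excavated: Jan 25, 2033.
Pretreatment is complete: Jan 25, 2033 + 6 weeks = Mar 8, 2033.
The raw date is calibrated: Mar 8, 2033 + 28 days = Apr 5, 2033.
The sample arrives at the lab: Feb 23, 2033.
The AMS measurement is run: Feb 23, 2033 + 32 days = Mar 27, 2033.
Both prerequisites met — the raw date is calibrated (Apr 5, 2033), the AMS measurement is run (Mar 27, 2033); the later is Apr 5, 2033.
The report is sent to the excavator: Apr 5, 2033 + 14 days = Apr 19, 2033.

Apr 19, 2033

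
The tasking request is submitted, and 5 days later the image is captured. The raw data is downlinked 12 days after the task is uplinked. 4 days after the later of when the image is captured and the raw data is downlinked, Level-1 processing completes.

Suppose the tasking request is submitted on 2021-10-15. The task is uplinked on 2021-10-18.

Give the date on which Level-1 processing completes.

2021-11-03

The tasking request is submitted: Oct 15, 2021.
The image is captured: Oct 15, 2021 + 5 days = Oct 20, 2021.
The task is uplinked: Oct 18, 2021.
The raw data is downlinked: Oct 18, 2021 + 12 days = Oct 30, 2021.
Both prerequisites met — the image is captured (Oct 20, 2021), the raw data is downlinked (Oct 30, 2021); the later is Oct 30, 2021.
Level-1 processing completes: Oct 30, 2021 + 4 days = Nov 3, 2021.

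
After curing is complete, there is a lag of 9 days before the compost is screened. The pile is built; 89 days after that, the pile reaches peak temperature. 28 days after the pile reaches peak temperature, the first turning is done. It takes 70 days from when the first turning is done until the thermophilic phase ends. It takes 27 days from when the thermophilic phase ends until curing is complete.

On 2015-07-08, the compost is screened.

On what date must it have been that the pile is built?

The compost is screened: Jul 8, 2015.
Curing is complete: Jul 8, 2015 − 9 days = Jun 29, 2015.
The thermophilic phase ends: Jun 29, 2015 − 27 days = Jun 2, 2015.
The first turning is done: Jun 2, 2015 − 70 days = Mar 24, 2015.
The pile reaches peak temperature: Mar 24, 2015 − 28 days = Feb 24, 2015.
The pile is built: Feb 24, 2015 − 89 days = Nov 27, 2014.

2014-11-27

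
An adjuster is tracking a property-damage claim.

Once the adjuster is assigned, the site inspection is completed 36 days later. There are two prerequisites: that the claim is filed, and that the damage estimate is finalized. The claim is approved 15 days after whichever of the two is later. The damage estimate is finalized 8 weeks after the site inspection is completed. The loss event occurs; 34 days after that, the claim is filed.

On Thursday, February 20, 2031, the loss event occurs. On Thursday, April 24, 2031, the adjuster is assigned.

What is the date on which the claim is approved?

The loss event occurs: Feb 20, 2031.
The claim is filed: Feb 20, 2031 + 34 days = Mar 26, 2031.
The adjuster is assigned: Apr 24, 2031.
The site inspection is completed: Apr 24, 2031 + 36 days = May 30, 2031.
The damage estimate is finalized: May 30, 2031 + 8 weeks = Jul 25, 2031.
Both prerequisites met — the claim is filed (Mar 26, 2031), the damage estimate is finalized (Jul 25, 2031); the later is Jul 25, 2031.
The claim is approved: Jul 25, 2031 + 15 days = Aug 9, 2031.

Saturday, August 9, 2031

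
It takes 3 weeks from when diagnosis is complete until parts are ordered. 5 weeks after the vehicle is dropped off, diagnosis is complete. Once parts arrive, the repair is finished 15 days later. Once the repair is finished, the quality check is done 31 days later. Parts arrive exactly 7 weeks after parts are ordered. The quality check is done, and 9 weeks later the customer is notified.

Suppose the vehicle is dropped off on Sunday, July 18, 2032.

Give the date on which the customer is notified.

The vehicle is dropped off: Jul 18, 2032.
Diagnosis is complete: Jul 18, 2032 + 5 weeks = Aug 22, 2032.
Parts are ordered: Aug 22, 2032 + 3 weeks = Sep 12, 2032.
Parts arrive: Sep 12, 2032 + 7 weeks = Oct 31, 2032.
The repair is finished: Oct 31, 2032 + 15 days = Nov 15, 2032.
The quality check is done: Nov 15, 2032 + 31 days = Dec 16, 2032.
The customer is notified: Dec 16, 2032 + 9 weeks = Feb 17, 2033.

Thursday, February 17, 2033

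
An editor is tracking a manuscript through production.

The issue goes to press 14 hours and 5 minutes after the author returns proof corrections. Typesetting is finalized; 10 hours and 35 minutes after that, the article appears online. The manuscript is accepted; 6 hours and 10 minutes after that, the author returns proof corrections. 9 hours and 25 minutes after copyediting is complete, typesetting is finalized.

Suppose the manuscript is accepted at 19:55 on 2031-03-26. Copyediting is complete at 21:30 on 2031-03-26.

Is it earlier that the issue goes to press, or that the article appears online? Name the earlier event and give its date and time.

The manuscript is accepted: 19:55 Mar 26, 2031.
The author returns proof corrections: 19:55 Mar 26, 2031 + 6h10m = 02:05 Mar 27, 2031.
The issue goes to press: 02:05 Mar 27, 2031 + 14h05m = 16:10 Mar 27, 2031.
Copyediting is complete: 21:30 Mar 26, 2031.
Typesetting is finalized: 21:30 Mar 26, 2031 + 9h25m = 06:55 Mar 27, 2031.
The article appears online: 06:55 Mar 27, 2031 + 10h35m = 17:30 Mar 27, 2031.
Comparing: the issue goes to press at 16:10 Mar 27, 2031 vs the article appears online at 17:30 Mar 27, 2031. Earlier: the issue goes to press.

The issue goes to press — 16:10 on 2031-03-27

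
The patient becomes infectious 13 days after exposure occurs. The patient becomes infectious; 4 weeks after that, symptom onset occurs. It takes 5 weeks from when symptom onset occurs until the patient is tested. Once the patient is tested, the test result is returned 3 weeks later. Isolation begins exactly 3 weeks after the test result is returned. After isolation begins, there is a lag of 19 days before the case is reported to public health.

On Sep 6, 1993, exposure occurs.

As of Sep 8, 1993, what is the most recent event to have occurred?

Exposure occurs: Sep 6, 1993.
The patient becomes infectious: Sep 6, 1993 + 13 days = Sep 19, 1993.
Symptom onset occurs: Sep 19, 1993 + 4 weeks = Oct 17, 1993.
The patient is tested: Oct 17, 1993 + 5 weeks = Nov 21, 1993.
The test result is returned: Nov 21, 1993 + 3 weeks = Dec 12, 1993.
Isolation begins: Dec 12, 1993 + 3 weeks = Jan 2, 1994.
The case is reported to public health: Jan 2, 1994 + 19 days = Jan 21, 1994.
Sep 8, 1993 falls between when exposure occurs (Sep 6, 1993) and when the patient becomes infectious (Sep 19, 1993).

Exposure occurs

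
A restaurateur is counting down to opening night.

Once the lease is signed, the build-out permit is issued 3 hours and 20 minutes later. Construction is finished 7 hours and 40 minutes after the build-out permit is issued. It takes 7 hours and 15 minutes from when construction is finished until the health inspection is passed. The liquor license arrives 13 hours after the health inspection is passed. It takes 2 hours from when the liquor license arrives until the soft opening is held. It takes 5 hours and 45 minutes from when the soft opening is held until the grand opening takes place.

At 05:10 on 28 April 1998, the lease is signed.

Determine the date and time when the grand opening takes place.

The lease is signed: 05:10 Apr 28, 1998.
The build-out permit is issued: 05:10 Apr 28, 1998 + 3h20m = 08:30 Apr 28, 1998.
Construction is finished: 08:30 Apr 28, 1998 + 7h40m = 16:10 Apr 28, 1998.
The health inspection is passed: 16:10 Apr 28, 1998 + 7h15m = 23:25 Apr 28, 1998.
The liquor license arrives: 23:25 Apr 28, 1998 + 13h = 12:25 Apr 29, 1998.
The soft opening is held: 12:25 Apr 29, 1998 + 2h = 14:25 Apr 29, 1998.
The grand opening takes place: 14:25 Apr 29, 1998 + 5h45m = 20:10 Apr 29, 1998.

20:10 on 29 April 1998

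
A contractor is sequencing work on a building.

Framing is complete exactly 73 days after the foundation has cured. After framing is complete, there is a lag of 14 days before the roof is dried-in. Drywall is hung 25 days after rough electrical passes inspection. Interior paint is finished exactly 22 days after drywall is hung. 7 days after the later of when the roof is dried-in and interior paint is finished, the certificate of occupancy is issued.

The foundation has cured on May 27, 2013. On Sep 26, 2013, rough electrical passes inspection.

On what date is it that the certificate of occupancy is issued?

Nov 19, 2013

The foundation has cured: May 27, 2013.
Framing is complete: May 27, 2013 + 73 days = Aug 8, 2013.
The roof is dried-in: Aug 8, 2013 + 14 days = Aug 22, 2013.
Rough electrical passes inspection: Sep 26, 2013.
Drywall is hung: Sep 26, 2013 + 25 days = Oct 21, 2013.
Interior paint is finished: Oct 21, 2013 + 22 days = Nov 12, 2013.
Both prerequisites met — the roof is dried-in (Aug 22, 2013), interior paint is finished (Nov 12, 2013); the later is Nov 12, 2013.
The certificate of occupancy is issued: Nov 12, 2013 + 7 days = Nov 19, 2013.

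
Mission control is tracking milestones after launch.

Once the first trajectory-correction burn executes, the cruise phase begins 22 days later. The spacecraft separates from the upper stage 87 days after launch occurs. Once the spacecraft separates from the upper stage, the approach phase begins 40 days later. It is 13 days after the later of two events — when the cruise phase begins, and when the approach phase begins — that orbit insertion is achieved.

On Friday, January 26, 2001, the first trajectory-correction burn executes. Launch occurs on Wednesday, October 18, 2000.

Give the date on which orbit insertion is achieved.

The first trajectory-correction burn executes: Jan 26, 2001.
The cruise phase begins: Jan 26, 2001 + 22 days = Feb 17, 2001.
Launch occurs: Oct 18, 2000.
The spacecraft separates from the upper stage: Oct 18, 2000 + 87 days = Jan 13, 2001.
The approach phase begins: Jan 13, 2001 + 40 days = Feb 22, 2001.
Both prerequisites met — the cruise phase begins (Feb 17, 2001), the approach phase begins (Feb 22, 2001); the later is Feb 22, 2001.
Orbit insertion is achieved: Feb 22, 2001 + 13 days = Mar 7, 2001.

Wednesday, March 7, 2001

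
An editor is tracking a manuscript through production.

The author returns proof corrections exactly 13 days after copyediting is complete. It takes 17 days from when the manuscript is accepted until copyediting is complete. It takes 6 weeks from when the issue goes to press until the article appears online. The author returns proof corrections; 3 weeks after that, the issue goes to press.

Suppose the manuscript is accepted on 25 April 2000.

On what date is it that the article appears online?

The manuscript is accepted: Apr 25, 2000.
Copyediting is complete: Apr 25, 2000 + 17 days = May 12, 2000.
The author returns proof corrections: May 12, 2000 + 13 days = May 25, 2000.
The issue goes to press: May 25, 2000 + 3 weeks = Jun 15, 2000.
The article appears online: Jun 15, 2000 + 6 weeks = Jul 27, 2000.

27 July 2000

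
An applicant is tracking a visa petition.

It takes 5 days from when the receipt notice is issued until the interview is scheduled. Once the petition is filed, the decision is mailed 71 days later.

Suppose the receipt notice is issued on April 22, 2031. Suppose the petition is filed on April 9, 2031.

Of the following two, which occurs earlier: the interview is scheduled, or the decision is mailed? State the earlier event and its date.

The receipt notice is issued: Apr 22, 2031.
The interview is scheduled: Apr 22, 2031 + 5 days = Apr 27, 2031.
The petition is filed: Apr 9, 2031.
The decision is mailed: Apr 9, 2031 + 71 days = Jun 19, 2031.
Comparing: the interview is scheduled on Apr 27, 2031 vs the decision is mailed on Jun 19, 2031. Earlier: the interview is scheduled.

The interview is scheduled — April 27, 2031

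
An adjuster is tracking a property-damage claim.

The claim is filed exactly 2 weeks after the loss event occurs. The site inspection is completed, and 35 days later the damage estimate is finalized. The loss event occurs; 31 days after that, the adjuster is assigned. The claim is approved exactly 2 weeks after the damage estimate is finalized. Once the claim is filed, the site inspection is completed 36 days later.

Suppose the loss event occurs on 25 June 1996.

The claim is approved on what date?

2 October 1996

The loss event occurs: Jun 25, 1996.
The claim is filed: Jun 25, 1996 + 2 weeks = Jul 9, 1996.
The site inspection is completed: Jul 9, 1996 + 36 days = Aug 14, 1996.
The damage estimate is finalized: Aug 14, 1996 + 35 days = Sep 18, 1996.
The claim is approved: Sep 18, 1996 + 2 weeks = Oct 2, 1996.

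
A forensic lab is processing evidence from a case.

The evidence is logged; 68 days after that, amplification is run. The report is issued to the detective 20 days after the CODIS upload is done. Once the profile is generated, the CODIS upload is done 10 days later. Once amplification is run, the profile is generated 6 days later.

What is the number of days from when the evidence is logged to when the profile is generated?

74 days

Causal path: the evidence is logged → amplification is run → the profile is generated.
Total delay along the path: 68 + 6 = 74 days.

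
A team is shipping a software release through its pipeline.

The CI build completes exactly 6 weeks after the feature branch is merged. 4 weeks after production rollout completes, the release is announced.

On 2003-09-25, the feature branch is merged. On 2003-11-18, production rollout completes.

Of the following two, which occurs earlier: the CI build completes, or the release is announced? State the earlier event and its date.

The CI build completes — 2003-11-06

The feature branch is merged: Sep 25, 2003.
The CI build completes: Sep 25, 2003 + 6 weeks = Nov 6, 2003.
Production rollout completes: Nov 18, 2003.
The release is announced: Nov 18, 2003 + 4 weeks = Dec 16, 2003.
Comparing: the CI build completes on Nov 6, 2003 vs the release is announced on Dec 16, 2003. Earlier: the CI build completes.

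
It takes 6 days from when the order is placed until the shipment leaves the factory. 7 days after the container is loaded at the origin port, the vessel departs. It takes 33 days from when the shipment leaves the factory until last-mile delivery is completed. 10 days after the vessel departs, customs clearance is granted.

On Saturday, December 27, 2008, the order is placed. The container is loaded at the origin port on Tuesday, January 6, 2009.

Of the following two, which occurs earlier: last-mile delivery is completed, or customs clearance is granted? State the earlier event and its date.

The order is placed: Dec 27, 2008.
The shipment leaves the factory: Dec 27, 2008 + 6 days = Jan 2, 2009.
Last-mile delivery is completed: Jan 2, 2009 + 33 days = Feb 4, 2009.
The container is loaded at the origin port: Jan 6, 2009.
The vessel departs: Jan 6, 2009 + 7 days = Jan 13, 2009.
Customs clearance is granted: Jan 13, 2009 + 10 days = Jan 23, 2009.
Comparing: last-mile delivery is completed on Feb 4, 2009 vs customs clearance is granted on Jan 23, 2009. Earlier: customs clearance is granted.

Customs clearance is granted — Friday, January 23, 2009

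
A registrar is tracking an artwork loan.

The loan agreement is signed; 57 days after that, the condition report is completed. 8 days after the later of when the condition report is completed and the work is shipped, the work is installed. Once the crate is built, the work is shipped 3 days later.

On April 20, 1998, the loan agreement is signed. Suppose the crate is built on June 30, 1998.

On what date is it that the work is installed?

July 11, 1998

The loan agreement is signed: Apr 20, 1998.
The condition report is completed: Apr 20, 1998 + 57 days = Jun 16, 1998.
The crate is built: Jun 30, 1998.
The work is shipped: Jun 30, 1998 + 3 days = Jul 3, 1998.
Both prerequisites met — the condition report is completed (Jun 16, 1998), the work is shipped (Jul 3, 1998); the later is Jul 3, 1998.
The work is installed: Jul 3, 1998 + 8 days = Jul 11, 1998.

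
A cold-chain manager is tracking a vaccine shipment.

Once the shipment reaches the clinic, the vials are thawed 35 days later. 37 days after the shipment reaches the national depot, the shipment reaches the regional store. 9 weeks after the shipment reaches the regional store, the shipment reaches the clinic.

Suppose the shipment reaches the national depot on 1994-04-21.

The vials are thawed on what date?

1994-09-03

The shipment reaches the national depot: Apr 21, 1994.
The shipment reaches the regional store: Apr 21, 1994 + 37 days = May 28, 1994.
The shipment reaches the clinic: May 28, 1994 + 9 weeks = Jul 30, 1994.
The vials are thawed: Jul 30, 1994 + 35 days = Sep 3, 1994.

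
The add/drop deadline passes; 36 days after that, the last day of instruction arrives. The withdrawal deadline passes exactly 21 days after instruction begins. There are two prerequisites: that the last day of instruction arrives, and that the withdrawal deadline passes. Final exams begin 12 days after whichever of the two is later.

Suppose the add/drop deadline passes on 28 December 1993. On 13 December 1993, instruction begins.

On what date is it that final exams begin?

The add/drop deadline passes: Dec 28, 1993.
The last day of instruction arrives: Dec 28, 1993 + 36 days = Feb 2, 1994.
Instruction begins: Dec 13, 1993.
The withdrawal deadline passes: Dec 13, 1993 + 21 days = Jan 3, 1994.
Both prerequisites met — the last day of instruction arrives (Feb 2, 1994), the withdrawal deadline passes (Jan 3, 1994); the later is Feb 2, 1994.
Final exams begin: Feb 2, 1994 + 12 days = Feb 14, 1994.

14 February 1994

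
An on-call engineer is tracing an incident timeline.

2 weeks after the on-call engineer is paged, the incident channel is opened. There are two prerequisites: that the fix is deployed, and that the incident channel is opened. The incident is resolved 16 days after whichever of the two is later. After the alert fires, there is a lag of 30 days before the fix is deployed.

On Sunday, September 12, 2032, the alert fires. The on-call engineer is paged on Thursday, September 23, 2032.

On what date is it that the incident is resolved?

Thursday, October 28, 2032

The alert fires: Sep 12, 2032.
The fix is deployed: Sep 12, 2032 + 30 days = Oct 12, 2032.
The on-call engineer is paged: Sep 23, 2032.
The incident channel is opened: Sep 23, 2032 + 2 weeks = Oct 7, 2032.
Both prerequisites met — the fix is deployed (Oct 12, 2032), the incident channel is opened (Oct 7, 2032); the later is Oct 12, 2032.
The incident is resolved: Oct 12, 2032 + 16 days = Oct 28, 2032.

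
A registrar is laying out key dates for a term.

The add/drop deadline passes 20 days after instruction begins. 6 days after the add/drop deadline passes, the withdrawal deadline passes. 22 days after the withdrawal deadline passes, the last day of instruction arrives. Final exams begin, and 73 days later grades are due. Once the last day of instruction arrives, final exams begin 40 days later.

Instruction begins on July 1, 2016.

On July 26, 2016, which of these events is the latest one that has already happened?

Instruction begins: Jul 1, 2016.
The add/drop deadline passes: Jul 1, 2016 + 20 days = Jul 21, 2016.
The withdrawal deadline passes: Jul 21, 2016 + 6 days = Jul 27, 2016.
The last day of instruction arrives: Jul 27, 2016 + 22 days = Aug 18, 2016.
Final exams begin: Aug 18, 2016 + 40 days = Sep 27, 2016.
Grades are due: Sep 27, 2016 + 73 days = Dec 9, 2016.
Jul 26, 2016 falls between when the add/drop deadline passes (Jul 21, 2016) and when the withdrawal deadline passes (Jul 27, 2016).

The add/drop deadline passes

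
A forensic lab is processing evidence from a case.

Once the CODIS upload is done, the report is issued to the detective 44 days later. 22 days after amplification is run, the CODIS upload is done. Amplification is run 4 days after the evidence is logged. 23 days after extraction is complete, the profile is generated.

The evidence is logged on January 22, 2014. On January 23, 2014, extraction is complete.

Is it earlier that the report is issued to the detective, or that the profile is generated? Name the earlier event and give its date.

The evidence is logged: Jan 22, 2014.
Amplification is run: Jan 22, 2014 + 4 days = Jan 26, 2014.
The CODIS upload is done: Jan 26, 2014 + 22 days = Feb 17, 2014.
The report is issued to the detective: Feb 17, 2014 + 44 days = Apr 2, 2014.
Extraction is complete: Jan 23, 2014.
The profile is generated: Jan 23, 2014 + 23 days = Feb 15, 2014.
Comparing: the report is issued to the detective on Apr 2, 2014 vs the profile is generated on Feb 15, 2014. Earlier: the profile is generated.

The profile is generated — February 15, 2014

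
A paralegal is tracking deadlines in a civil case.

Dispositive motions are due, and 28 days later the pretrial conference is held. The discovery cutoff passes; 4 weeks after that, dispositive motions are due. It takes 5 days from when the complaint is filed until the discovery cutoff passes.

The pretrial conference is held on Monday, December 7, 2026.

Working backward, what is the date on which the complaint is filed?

Wednesday, October 7, 2026

The pretrial conference is held: Dec 7, 2026.
Dispositive motions are due: Dec 7, 2026 − 28 days = Nov 9, 2026.
The discovery cutoff passes: Nov 9, 2026 − 4 weeks = Oct 12, 2026.
The complaint is filed: Oct 12, 2026 − 5 days = Oct 7, 2026.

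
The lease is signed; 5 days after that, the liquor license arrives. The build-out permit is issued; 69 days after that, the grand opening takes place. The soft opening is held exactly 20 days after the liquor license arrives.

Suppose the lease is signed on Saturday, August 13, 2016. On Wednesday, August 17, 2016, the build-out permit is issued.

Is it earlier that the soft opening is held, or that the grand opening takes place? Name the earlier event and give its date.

The soft opening is held — Wednesday, September 7, 2016

The lease is signed: Aug 13, 2016.
The liquor license arrives: Aug 13, 2016 + 5 days = Aug 18, 2016.
The soft opening is held: Aug 18, 2016 + 20 days = Sep 7, 2016.
The build-out permit is issued: Aug 17, 2016.
The grand opening takes place: Aug 17, 2016 + 69 days = Oct 25, 2016.
Comparing: the soft opening is held on Sep 7, 2016 vs the grand opening takes place on Oct 25, 2016. Earlier: the soft opening is held.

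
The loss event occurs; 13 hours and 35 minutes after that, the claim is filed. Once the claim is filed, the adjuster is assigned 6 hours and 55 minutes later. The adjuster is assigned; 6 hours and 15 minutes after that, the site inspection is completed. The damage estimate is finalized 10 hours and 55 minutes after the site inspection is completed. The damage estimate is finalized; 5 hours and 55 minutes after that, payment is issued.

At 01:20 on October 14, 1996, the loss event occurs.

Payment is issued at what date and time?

20:55 on October 15, 1996

The loss event occurs: 01:20 Oct 14, 1996.
The claim is filed: 01:20 Oct 14, 1996 + 13h35m = 14:55 Oct 14, 1996.
The adjuster is assigned: 14:55 Oct 14, 1996 + 6h55m = 21:50 Oct 14, 1996.
The site inspection is completed: 21:50 Oct 14, 1996 + 6h15m = 04:05 Oct 15, 1996.
The damage estimate is finalized: 04:05 Oct 15, 1996 + 10h55m = 15:00 Oct 15, 1996.
Payment is issued: 15:00 Oct 15, 1996 + 5h55m = 20:55 Oct 15, 1996.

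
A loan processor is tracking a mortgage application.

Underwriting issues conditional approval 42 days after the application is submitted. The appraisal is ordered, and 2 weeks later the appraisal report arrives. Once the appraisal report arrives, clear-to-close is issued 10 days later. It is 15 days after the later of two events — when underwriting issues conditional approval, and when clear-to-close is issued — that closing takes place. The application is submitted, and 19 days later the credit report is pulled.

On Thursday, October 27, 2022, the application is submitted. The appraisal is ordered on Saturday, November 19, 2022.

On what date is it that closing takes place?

The application is submitted: Oct 27, 2022.
Underwriting issues conditional approval: Oct 27, 2022 + 42 days = Dec 8, 2022.
The appraisal is ordered: Nov 19, 2022.
The appraisal report arrives: Nov 19, 2022 + 2 weeks = Dec 3, 2022.
Clear-to-close is issued: Dec 3, 2022 + 10 days = Dec 13, 2022.
Both prerequisites met — underwriting issues conditional approval (Dec 8, 2022), clear-to-close is issued (Dec 13, 2022); the later is Dec 13, 2022.
Closing takes place: Dec 13, 2022 + 15 days = Dec 28, 2022.

Wednesday, December 28, 2022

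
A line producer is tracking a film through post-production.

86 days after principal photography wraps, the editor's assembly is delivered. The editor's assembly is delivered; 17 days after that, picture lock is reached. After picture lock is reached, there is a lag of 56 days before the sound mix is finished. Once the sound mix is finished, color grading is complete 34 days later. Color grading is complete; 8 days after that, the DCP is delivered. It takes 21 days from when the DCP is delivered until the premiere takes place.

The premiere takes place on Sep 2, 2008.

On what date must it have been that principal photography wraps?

The premiere takes place: Sep 2, 2008.
The DCP is delivered: Sep 2, 2008 − 21 days = Aug 12, 2008.
Color grading is complete: Aug 12, 2008 − 8 days = Aug 4, 2008.
The sound mix is finished: Aug 4, 2008 − 34 days = Jul 1, 2008.
Picture lock is reached: Jul 1, 2008 − 56 days = May 6, 2008.
The editor's assembly is delivered: May 6, 2008 − 17 days = Apr 19, 2008.
Principal photography wraps: Apr 19, 2008 − 86 days = Jan 24, 2008.

Jan 24, 2008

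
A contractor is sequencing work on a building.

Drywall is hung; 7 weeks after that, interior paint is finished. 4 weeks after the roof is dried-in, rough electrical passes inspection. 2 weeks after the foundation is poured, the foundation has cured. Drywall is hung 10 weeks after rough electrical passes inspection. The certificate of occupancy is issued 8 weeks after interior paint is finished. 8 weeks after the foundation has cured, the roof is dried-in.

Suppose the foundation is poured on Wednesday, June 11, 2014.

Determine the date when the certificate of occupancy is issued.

Wednesday, March 11, 2015

The foundation is poured: Jun 11, 2014.
The foundation has cured: Jun 11, 2014 + 2 weeks = Jun 25, 2014.
The roof is dried-in: Jun 25, 2014 + 8 weeks = Aug 20, 2014.
Rough electrical passes inspection: Aug 20, 2014 + 4 weeks = Sep 17, 2014.
Drywall is hung: Sep 17, 2014 + 10 weeks = Nov 26, 2014.
Interior paint is finished: Nov 26, 2014 + 7 weeks = Jan 14, 2015.
The certificate of occupancy is issued: Jan 14, 2015 + 8 weeks = Mar 11, 2015.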